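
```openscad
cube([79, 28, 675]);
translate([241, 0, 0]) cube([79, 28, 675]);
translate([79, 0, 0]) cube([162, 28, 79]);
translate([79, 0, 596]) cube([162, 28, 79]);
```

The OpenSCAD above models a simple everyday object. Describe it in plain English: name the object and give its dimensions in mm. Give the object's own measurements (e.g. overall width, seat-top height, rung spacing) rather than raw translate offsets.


A rectangular picture frame lying in the x–z plane (depth along y). The opening is 162 mm wide (x) by 517 mm tall (z), surrounded by a border 79 mm wide on all four sides. The frame is 28 mm deep and is made of two full-height vertical stiles with two horizontal rails fitted between them.


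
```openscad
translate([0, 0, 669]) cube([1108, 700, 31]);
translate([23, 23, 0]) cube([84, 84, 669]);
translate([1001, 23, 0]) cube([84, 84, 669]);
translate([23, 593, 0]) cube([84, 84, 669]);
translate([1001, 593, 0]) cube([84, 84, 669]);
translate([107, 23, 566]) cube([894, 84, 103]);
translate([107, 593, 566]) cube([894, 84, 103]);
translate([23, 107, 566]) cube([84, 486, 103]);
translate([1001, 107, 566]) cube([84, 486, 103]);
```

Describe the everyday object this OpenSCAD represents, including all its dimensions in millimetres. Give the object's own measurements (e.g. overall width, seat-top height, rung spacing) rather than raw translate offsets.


A rectangular dining table. The top is 1108×700×31 mm with its upper surface at z = 700 mm. It stands on four 84×84 mm square legs, each inset 23 mm from the nearest pair of top edges, running from the floor to the underside of the top. Four apron rails, 84 mm thick and 103 mm tall, run between adjacent legs with their top edges flush with the underside of the top and their outer faces flush with the legs' outer faces.


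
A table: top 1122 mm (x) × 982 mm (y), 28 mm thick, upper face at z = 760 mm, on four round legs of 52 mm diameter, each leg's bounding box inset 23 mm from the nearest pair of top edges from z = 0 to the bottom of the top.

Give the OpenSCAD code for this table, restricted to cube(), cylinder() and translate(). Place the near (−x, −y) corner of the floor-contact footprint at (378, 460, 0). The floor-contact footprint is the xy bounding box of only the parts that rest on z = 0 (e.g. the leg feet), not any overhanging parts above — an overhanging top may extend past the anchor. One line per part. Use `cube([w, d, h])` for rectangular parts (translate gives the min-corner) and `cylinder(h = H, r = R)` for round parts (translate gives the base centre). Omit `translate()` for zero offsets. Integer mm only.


translate([355, 437, 732]) cube([1122, 982, 28]);
translate([404, 486, 0]) cylinder(h = 732, r = 26);
translate([1428, 486, 0]) cylinder(h = 732, r = 26);
translate([404, 1370, 0]) cylinder(h = 732, r = 26);
translate([1428, 1370, 0]) cylinder(h = 732, r = 26);


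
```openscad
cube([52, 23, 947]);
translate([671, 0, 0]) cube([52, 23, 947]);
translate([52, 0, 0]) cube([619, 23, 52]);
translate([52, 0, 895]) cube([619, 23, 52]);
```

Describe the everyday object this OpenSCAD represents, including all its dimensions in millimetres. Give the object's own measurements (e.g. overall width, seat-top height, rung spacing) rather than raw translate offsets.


A rectangular picture frame lying in the x–z plane (depth along y). The opening is 619 mm wide (x) by 843 mm tall (z), surrounded by a border 52 mm wide on all four sides. The frame is 23 mm deep and is made of two full-height vertical stiles with two horizontal rails fitted between them.


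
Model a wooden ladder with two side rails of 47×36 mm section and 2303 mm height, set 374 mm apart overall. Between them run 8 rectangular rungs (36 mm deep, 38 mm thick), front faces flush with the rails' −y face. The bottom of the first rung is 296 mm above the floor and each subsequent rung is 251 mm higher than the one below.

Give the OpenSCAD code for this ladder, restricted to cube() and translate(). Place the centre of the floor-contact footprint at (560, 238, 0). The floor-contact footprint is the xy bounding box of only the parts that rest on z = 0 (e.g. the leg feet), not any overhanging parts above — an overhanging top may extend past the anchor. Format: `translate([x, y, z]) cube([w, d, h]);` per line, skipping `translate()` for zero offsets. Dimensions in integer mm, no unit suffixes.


// rung span = 374 - 2*47 = 280
// rung[k] z = 296 + k*251
translate([373, 220, 0]) cube([47, 36, 2303]);
translate([700, 220, 0]) cube([47, 36, 2303]);
translate([420, 220, 296]) cube([280, 36, 38]);
translate([420, 220, 547]) cube([280, 36, 38]);
translate([420, 220, 798]) cube([280, 36, 38]);
translate([420, 220, 1049]) cube([280, 36, 38]);
translate([420, 220, 1300]) cube([280, 36, 38]);
translate([420, 220, 1551]) cube([280, 36, 38]);
translate([420, 220, 1802]) cube([280, 36, 38]);
translate([420, 220, 2053]) cube([280, 36, 38]);


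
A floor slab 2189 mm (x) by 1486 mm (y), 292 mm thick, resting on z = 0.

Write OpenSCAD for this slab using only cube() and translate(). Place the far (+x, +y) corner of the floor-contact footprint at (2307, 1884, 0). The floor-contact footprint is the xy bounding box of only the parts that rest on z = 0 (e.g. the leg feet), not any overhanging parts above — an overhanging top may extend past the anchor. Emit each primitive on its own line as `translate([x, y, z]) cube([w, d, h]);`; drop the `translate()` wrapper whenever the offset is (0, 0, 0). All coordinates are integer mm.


translate([118, 398, 0]) cube([2189, 1486, 292]);


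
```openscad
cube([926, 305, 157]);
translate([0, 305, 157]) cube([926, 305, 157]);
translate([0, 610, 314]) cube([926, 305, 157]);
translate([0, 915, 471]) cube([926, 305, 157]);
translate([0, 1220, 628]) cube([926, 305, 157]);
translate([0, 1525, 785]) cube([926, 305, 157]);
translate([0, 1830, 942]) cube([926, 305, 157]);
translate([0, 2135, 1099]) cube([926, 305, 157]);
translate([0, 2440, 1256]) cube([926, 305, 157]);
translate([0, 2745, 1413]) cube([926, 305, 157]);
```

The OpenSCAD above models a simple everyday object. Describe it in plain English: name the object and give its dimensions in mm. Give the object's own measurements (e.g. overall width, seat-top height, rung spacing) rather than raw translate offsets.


A straight staircase of 10 solid steps. Each step is 926 mm wide (x), 305 mm deep (y, the going) and 157 mm tall (the rise). The first step rests on the floor; each subsequent step sits one going further in +y and one rise higher in +z, directly behind and above the previous step with no overlap.


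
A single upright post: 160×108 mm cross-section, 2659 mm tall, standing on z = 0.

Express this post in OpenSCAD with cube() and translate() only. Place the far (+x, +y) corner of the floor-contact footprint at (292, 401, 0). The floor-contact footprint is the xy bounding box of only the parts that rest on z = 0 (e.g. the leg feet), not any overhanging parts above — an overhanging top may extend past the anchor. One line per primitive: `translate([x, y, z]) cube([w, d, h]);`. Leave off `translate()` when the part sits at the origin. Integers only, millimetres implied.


translate([132, 293, 0]) cube([160, 108, 2659]);


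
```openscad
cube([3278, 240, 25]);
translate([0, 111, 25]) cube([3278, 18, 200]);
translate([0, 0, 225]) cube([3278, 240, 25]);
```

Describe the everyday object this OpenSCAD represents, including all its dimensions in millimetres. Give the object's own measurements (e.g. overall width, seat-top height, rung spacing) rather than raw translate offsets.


An I-beam lying along x, 3278 mm long. Overall section height 250 mm. Two flanges 240 mm wide (y) and 25 mm thick, one on the floor and one at the top; a web 18 mm thick runs between them, centred on the flange width.


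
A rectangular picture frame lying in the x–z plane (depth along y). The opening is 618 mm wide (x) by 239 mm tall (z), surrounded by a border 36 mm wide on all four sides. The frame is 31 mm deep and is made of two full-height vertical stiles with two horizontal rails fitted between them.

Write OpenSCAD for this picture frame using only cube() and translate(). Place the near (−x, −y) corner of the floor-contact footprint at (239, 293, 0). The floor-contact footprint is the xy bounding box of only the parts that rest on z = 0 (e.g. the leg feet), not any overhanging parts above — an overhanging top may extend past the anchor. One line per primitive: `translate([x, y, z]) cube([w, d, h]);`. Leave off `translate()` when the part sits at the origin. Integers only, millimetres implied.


translate([239, 293, 0]) cube([36, 31, 311]);
translate([893, 293, 0]) cube([36, 31, 311]);
translate([275, 293, 0]) cube([618, 31, 36]);
translate([275, 293, 275]) cube([618, 31, 36]);


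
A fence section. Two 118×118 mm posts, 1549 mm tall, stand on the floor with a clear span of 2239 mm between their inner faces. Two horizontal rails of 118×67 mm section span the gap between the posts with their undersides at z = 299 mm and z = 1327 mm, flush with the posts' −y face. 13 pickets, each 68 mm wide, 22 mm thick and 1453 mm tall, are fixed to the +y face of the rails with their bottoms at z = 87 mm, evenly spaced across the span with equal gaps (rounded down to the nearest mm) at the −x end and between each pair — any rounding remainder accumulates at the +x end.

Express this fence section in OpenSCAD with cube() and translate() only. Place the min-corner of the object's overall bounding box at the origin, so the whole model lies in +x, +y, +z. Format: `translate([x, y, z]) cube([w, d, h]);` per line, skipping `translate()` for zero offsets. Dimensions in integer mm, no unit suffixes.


cube([118, 118, 1549]);
translate([2357, 0, 0]) cube([118, 118, 1549]);
translate([118, 0, 299]) cube([2239, 118, 67]);
translate([118, 0, 1327]) cube([2239, 118, 67]);
translate([214, 118, 87]) cube([68, 22, 1453]);
translate([378, 118, 87]) cube([68, 22, 1453]);
translate([542, 118, 87]) cube([68, 22, 1453]);
translate([706, 118, 87]) cube([68, 22, 1453]);
translate([870, 118, 87]) cube([68, 22, 1453]);
translate([1034, 118, 87]) cube([68, 22, 1453]);
translate([1198, 118, 87]) cube([68, 22, 1453]);
translate([1362, 118, 87]) cube([68, 22, 1453]);
translate([1526, 118, 87]) cube([68, 22, 1453]);
translate([1690, 118, 87]) cube([68, 22, 1453]);
translate([1854, 118, 87]) cube([68, 22, 1453]);
translate([2018, 118, 87]) cube([68, 22, 1453]);
translate([2182, 118, 87]) cube([68, 22, 1453]);


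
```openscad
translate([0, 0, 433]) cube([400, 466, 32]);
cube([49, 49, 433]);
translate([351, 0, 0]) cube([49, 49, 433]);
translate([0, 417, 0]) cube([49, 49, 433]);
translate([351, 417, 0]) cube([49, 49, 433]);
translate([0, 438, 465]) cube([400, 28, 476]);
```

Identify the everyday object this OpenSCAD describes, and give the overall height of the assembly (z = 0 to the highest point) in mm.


A chair. The overall height is 941 mm.

A slab on four corner posts with a tall panel at the back — a chair. The seat slab sits at z = 433 with thickness 32, and the 476 mm backrest starts at the seat top, so the overall height is 433 + 32 + 476 = 941 mm.


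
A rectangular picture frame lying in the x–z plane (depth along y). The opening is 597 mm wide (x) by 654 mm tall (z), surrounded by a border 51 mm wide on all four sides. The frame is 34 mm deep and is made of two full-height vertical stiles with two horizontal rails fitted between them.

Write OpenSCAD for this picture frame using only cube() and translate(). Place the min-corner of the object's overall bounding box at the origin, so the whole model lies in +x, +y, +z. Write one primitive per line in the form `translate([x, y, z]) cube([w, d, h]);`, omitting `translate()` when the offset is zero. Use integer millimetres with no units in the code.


cube([51, 34, 756]);
translate([648, 0, 0]) cube([51, 34, 756]);
translate([51, 0, 0]) cube([597, 34, 51]);
translate([51, 0, 705]) cube([597, 34, 51]);


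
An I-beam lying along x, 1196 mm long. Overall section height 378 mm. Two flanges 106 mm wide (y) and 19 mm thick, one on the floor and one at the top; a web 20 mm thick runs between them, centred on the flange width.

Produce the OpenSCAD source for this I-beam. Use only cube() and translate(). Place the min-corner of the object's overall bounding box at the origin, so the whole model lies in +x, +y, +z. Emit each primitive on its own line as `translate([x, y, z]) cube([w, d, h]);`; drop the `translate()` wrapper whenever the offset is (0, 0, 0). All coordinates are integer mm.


cube([1196, 106, 19]);
translate([0, 43, 19]) cube([1196, 20, 340]);
translate([0, 0, 359]) cube([1196, 106, 19]);


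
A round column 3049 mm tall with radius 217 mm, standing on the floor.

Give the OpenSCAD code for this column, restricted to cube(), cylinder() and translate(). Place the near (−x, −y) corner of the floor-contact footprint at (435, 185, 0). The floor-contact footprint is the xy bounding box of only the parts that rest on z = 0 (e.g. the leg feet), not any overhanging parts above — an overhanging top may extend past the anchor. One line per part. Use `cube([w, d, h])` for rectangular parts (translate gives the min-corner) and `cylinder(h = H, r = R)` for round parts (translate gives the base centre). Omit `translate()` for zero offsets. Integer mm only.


translate([652, 402, 0]) cylinder(h = 3049, r = 217);


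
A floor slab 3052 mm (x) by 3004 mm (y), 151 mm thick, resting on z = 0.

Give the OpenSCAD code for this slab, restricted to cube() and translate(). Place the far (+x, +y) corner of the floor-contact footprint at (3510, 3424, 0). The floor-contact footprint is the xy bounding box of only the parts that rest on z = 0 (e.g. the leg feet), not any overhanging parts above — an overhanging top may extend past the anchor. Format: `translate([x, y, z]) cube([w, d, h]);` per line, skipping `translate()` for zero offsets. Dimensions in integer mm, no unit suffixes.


translate([458, 420, 0]) cube([3052, 3004, 151]);


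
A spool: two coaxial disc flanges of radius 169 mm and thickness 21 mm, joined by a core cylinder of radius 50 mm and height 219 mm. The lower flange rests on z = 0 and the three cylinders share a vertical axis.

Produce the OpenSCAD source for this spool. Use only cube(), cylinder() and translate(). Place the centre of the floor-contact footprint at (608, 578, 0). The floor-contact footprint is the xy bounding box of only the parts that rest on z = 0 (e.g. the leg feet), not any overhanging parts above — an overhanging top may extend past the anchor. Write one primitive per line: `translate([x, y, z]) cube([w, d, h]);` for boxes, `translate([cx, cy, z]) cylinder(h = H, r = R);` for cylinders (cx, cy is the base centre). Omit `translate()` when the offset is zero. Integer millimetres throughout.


translate([608, 578, 0]) cylinder(h = 21, r = 169);
translate([608, 578, 21]) cylinder(h = 219, r = 50);
translate([608, 578, 240]) cylinder(h = 21, r = 169);


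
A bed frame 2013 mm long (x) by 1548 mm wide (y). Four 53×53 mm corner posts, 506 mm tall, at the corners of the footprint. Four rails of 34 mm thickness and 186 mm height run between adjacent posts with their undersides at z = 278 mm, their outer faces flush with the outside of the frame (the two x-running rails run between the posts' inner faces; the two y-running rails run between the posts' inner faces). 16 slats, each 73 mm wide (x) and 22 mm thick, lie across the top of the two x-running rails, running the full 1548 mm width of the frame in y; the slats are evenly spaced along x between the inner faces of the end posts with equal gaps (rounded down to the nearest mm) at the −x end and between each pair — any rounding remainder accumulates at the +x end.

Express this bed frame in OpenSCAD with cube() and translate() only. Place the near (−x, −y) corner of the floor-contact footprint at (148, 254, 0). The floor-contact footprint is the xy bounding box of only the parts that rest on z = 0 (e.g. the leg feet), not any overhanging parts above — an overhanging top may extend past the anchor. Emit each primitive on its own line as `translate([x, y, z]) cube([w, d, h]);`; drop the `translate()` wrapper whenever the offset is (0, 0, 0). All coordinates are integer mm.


translate([148, 254, 0]) cube([53, 53, 506]);
translate([148, 1749, 0]) cube([53, 53, 506]);
translate([2108, 254, 0]) cube([53, 53, 506]);
translate([2108, 1749, 0]) cube([53, 53, 506]);
translate([201, 254, 278]) cube([1907, 34, 186]);
translate([201, 1768, 278]) cube([1907, 34, 186]);
translate([148, 307, 278]) cube([34, 1442, 186]);
translate([2127, 307, 278]) cube([34, 1442, 186]);
translate([244, 254, 464]) cube([73, 1548, 22]);
translate([360, 254, 464]) cube([73, 1548, 22]);
translate([476, 254, 464]) cube([73, 1548, 22]);
translate([592, 254, 464]) cube([73, 1548, 22]);
translate([708, 254, 464]) cube([73, 1548, 22]);
translate([824, 254, 464]) cube([73, 1548, 22]);
translate([940, 254, 464]) cube([73, 1548, 22]);
translate([1056, 254, 464]) cube([73, 1548, 22]);
translate([1172, 254, 464]) cube([73, 1548, 22]);
translate([1288, 254, 464]) cube([73, 1548, 22]);
translate([1404, 254, 464]) cube([73, 1548, 22]);
translate([1520, 254, 464]) cube([73, 1548, 22]);
translate([1636, 254, 464]) cube([73, 1548, 22]);
translate([1752, 254, 464]) cube([73, 1548, 22]);
translate([1868, 254, 464]) cube([73, 1548, 22]);
translate([1984, 254, 464]) cube([73, 1548, 22]);


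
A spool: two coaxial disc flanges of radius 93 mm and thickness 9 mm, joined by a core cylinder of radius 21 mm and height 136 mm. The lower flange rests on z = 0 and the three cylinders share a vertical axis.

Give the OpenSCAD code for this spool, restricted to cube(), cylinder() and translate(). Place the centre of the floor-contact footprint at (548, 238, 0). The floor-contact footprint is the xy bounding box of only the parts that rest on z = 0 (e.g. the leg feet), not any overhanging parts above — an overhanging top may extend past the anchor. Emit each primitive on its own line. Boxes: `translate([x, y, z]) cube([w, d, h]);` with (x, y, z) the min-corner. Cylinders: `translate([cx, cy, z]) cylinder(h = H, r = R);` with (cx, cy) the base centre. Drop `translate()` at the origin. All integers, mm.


translate([548, 238, 0]) cylinder(h = 9, r = 93);
translate([548, 238, 9]) cylinder(h = 136, r = 21);
translate([548, 238, 145]) cylinder(h = 9, r = 93);


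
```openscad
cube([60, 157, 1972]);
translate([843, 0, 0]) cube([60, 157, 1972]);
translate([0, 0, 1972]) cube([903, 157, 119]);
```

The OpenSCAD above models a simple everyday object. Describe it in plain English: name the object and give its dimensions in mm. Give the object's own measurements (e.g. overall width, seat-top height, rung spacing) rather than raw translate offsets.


A door frame. The clear opening is 783 mm wide and 1972 mm high. Two 60 mm wide jambs, 157 mm deep, stand either side of the opening from the floor to the top of the opening. A 119 mm thick head sits across the top of both jambs, spanning the full outside width of the frame.


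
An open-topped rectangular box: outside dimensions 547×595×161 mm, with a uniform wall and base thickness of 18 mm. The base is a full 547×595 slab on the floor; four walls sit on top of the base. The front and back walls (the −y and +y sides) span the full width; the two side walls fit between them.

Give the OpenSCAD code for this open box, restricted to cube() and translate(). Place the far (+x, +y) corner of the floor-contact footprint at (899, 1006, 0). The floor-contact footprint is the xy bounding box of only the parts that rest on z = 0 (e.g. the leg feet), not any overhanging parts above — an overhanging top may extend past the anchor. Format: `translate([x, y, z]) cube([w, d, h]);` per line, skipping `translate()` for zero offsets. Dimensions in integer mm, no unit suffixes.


translate([352, 411, 0]) cube([547, 595, 18]);
translate([352, 411, 18]) cube([547, 18, 143]);
translate([352, 988, 18]) cube([547, 18, 143]);
translate([352, 429, 18]) cube([18, 559, 143]);
translate([881, 429, 18]) cube([18, 559, 143]);


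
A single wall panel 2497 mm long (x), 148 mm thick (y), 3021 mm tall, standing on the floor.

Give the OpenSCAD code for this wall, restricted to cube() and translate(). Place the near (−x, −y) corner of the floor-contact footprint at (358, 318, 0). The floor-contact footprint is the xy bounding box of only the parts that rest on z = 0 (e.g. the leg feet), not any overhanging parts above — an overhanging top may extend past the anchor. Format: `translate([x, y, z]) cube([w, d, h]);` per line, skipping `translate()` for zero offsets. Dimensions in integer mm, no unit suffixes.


translate([358, 318, 0]) cube([2497, 148, 3021]);


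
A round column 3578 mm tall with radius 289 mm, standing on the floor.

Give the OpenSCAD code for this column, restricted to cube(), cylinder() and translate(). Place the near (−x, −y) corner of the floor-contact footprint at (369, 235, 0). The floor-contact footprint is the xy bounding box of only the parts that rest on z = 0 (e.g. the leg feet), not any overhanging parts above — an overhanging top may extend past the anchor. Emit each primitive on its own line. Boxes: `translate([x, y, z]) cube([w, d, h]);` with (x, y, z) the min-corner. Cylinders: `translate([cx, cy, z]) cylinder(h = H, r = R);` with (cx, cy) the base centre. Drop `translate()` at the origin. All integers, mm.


translate([658, 524, 0]) cylinder(h = 3578, r = 289);


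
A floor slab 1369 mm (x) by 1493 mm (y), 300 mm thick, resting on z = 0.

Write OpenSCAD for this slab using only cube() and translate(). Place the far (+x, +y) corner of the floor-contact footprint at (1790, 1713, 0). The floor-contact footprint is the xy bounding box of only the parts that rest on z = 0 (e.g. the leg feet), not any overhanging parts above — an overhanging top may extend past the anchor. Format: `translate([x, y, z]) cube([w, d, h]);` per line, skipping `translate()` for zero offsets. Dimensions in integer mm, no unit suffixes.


translate([421, 220, 0]) cube([1369, 1493, 300]);


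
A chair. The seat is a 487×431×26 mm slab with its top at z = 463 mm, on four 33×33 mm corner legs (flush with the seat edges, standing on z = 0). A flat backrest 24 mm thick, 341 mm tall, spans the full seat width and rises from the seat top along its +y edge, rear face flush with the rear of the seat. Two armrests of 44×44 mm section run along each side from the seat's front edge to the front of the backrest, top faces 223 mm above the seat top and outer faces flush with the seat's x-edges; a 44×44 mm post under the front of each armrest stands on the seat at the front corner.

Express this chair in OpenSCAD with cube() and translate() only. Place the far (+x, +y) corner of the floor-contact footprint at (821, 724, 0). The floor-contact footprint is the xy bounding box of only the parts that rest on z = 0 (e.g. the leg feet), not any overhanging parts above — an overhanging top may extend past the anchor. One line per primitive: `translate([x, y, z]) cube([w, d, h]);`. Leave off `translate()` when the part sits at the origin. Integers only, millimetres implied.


// leg_h = 463 - 26 = 437
// arm post h = 223 - 44 = 179
translate([334, 293, 437]) cube([487, 431, 26]);
translate([334, 293, 0]) cube([33, 33, 437]);
translate([788, 293, 0]) cube([33, 33, 437]);
translate([334, 691, 0]) cube([33, 33, 437]);
translate([788, 691, 0]) cube([33, 33, 437]);
translate([334, 700, 463]) cube([487, 24, 341]);
translate([334, 293, 642]) cube([44, 407, 44]);
translate([777, 293, 642]) cube([44, 407, 44]);
translate([334, 293, 463]) cube([44, 44, 179]);
translate([777, 293, 463]) cube([44, 44, 179]);


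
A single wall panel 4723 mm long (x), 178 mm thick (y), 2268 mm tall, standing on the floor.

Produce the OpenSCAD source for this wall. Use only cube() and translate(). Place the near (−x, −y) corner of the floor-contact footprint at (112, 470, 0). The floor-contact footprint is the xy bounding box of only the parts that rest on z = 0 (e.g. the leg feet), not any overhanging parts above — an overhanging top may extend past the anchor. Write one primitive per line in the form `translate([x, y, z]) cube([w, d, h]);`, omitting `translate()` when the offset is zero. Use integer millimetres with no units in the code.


translate([112, 470, 0]) cube([4723, 178, 2268]);


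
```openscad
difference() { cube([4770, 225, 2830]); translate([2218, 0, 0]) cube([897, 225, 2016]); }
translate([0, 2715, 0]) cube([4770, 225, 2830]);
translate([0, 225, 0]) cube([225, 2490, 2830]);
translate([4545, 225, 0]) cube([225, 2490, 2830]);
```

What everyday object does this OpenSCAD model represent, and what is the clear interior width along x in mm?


A single room. The interior width is 4320 mm.

Four walls enclosing a rectangle with a door in the front wall — a room. Outside width 4770 minus two 225 mm walls gives 4320 mm.


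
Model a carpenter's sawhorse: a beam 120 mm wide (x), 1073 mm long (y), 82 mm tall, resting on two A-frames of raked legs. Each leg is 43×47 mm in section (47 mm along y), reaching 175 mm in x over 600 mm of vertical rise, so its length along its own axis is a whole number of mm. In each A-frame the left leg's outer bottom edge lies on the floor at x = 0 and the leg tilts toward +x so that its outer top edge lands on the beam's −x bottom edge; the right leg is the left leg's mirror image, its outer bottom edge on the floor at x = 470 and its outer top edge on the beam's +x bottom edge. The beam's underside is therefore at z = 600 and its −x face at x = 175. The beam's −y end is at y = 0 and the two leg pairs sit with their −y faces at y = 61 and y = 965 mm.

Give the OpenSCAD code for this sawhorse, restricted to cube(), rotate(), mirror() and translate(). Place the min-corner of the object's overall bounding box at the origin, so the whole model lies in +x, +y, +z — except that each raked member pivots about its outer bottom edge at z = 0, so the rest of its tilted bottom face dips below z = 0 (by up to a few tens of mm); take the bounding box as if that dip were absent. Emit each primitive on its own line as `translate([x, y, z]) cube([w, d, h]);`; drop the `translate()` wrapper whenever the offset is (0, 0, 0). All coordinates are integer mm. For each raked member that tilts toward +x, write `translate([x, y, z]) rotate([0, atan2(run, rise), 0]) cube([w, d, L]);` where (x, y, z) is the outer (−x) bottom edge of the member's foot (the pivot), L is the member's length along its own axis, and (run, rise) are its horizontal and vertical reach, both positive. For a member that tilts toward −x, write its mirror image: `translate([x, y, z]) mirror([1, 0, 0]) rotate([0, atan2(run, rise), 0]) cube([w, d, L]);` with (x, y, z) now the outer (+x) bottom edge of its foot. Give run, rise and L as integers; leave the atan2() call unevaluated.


translate([175, 0, 600]) cube([120, 1073, 82]);
translate([0, 61, 0]) rotate([0, atan2(175, 600), 0]) cube([43, 47, 625]);
translate([470, 61, 0]) mirror([1, 0, 0]) rotate([0, atan2(175, 600), 0]) cube([43, 47, 625]);
translate([0, 965, 0]) rotate([0, atan2(175, 600), 0]) cube([43, 47, 625]);
translate([470, 965, 0]) mirror([1, 0, 0]) rotate([0, atan2(175, 600), 0]) cube([43, 47, 625]);


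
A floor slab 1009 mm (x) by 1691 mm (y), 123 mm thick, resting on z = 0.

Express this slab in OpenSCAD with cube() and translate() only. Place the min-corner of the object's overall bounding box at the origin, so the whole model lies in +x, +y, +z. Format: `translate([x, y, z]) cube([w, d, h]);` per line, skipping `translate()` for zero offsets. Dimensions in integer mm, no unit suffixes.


cube([1009, 1691, 123]);


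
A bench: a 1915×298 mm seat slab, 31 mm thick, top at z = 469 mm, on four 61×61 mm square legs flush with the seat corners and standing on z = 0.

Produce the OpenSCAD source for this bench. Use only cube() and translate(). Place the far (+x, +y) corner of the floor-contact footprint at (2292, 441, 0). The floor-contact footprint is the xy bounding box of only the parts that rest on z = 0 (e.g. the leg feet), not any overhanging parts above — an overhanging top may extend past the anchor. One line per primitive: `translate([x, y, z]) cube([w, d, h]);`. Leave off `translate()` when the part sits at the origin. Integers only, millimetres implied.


translate([377, 143, 438]) cube([1915, 298, 31]);
translate([377, 143, 0]) cube([61, 61, 438]);
translate([377, 380, 0]) cube([61, 61, 438]);
translate([2231, 143, 0]) cube([61, 61, 438]);
translate([2231, 380, 0]) cube([61, 61, 438]);


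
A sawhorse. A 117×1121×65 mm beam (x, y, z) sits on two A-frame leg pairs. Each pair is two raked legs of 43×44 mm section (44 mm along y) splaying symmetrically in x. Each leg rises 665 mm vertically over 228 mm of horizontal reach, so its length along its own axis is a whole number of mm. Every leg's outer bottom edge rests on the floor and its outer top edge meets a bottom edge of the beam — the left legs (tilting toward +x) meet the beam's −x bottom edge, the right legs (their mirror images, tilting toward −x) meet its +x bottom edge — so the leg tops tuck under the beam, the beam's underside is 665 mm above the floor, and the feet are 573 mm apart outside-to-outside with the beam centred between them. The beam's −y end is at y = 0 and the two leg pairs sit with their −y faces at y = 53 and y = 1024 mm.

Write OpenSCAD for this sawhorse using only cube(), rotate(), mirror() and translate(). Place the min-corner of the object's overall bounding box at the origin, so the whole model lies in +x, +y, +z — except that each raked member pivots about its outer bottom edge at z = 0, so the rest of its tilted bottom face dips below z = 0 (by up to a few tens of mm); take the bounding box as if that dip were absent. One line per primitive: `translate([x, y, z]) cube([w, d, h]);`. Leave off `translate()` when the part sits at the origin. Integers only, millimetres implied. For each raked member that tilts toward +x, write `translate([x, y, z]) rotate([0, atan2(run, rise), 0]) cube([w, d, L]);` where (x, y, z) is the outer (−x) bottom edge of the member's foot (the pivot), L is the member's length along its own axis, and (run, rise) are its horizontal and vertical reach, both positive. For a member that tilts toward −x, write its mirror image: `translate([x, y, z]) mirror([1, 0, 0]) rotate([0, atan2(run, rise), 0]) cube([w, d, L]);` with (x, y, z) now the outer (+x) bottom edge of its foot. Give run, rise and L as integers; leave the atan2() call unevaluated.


translate([228, 0, 665]) cube([117, 1121, 65]);
translate([0, 53, 0]) rotate([0, atan2(228, 665), 0]) cube([43, 44, 703]);
translate([573, 53, 0]) mirror([1, 0, 0]) rotate([0, atan2(228, 665), 0]) cube([43, 44, 703]);
translate([0, 1024, 0]) rotate([0, atan2(228, 665), 0]) cube([43, 44, 703]);
translate([573, 1024, 0]) mirror([1, 0, 0]) rotate([0, atan2(228, 665), 0]) cube([43, 44, 703]);


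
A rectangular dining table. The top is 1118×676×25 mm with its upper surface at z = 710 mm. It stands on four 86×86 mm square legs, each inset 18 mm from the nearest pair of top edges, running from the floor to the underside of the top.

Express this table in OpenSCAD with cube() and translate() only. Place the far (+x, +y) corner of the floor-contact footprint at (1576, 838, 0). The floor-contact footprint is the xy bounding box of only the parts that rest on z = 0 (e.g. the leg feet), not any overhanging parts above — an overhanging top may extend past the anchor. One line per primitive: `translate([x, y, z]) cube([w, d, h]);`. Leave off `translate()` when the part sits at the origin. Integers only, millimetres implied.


translate([476, 180, 685]) cube([1118, 676, 25]);
translate([494, 198, 0]) cube([86, 86, 685]);
translate([1490, 198, 0]) cube([86, 86, 685]);
translate([494, 752, 0]) cube([86, 86, 685]);
translate([1490, 752, 0]) cube([86, 86, 685]);


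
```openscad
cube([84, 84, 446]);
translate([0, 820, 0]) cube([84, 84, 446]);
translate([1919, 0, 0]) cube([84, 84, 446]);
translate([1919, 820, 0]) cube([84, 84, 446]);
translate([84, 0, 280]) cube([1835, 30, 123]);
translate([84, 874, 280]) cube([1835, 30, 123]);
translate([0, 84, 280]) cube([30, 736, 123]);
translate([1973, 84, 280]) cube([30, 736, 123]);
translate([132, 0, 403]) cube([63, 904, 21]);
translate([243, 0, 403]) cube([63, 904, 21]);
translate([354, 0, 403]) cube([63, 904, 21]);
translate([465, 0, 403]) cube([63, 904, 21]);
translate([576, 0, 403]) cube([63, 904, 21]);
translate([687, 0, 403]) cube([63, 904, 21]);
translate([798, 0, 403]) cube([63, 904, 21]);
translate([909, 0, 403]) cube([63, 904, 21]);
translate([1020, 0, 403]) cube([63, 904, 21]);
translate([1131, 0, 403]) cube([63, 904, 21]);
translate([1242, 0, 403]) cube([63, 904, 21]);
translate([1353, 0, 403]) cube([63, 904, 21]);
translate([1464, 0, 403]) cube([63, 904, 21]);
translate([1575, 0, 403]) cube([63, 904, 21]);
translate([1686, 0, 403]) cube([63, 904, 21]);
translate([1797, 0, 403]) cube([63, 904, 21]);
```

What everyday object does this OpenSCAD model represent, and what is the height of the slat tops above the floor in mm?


A bed frame. The slat-top height is 424 mm.

Four posts, four rails, and a row of slats — a bed frame. Slats sit on the rails at z = 280 + 123 = 403; with slat thickness 21, the top is 424 mm.


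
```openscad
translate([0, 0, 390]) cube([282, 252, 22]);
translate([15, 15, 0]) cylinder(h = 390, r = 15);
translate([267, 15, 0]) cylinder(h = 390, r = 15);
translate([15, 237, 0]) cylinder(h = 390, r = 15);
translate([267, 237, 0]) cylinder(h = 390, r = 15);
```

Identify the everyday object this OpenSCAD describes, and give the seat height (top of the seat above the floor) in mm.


A stool. The seat height is 412 mm.

A 282×252×22 slab at z = 390 on four corner cylinders — a stool. The seat top is 390 + 22 = 412 mm.


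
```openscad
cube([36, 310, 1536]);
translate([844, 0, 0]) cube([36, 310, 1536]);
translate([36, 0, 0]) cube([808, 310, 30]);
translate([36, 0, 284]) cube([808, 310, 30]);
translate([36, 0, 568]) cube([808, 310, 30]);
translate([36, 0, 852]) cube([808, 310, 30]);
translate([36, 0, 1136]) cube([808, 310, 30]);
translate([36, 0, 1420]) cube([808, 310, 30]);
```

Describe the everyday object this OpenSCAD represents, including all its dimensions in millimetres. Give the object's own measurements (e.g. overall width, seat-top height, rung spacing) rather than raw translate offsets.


An open bookshelf. Two side panels, each 36 mm thick, 310 mm deep and 1536 mm tall, stand 880 mm apart (outside-to-outside). Between them sit 6 shelves, each 30 mm thick and 310 mm deep, spanning the full gap between the sides. The bottom shelf rests on the floor (its underside at z = 0) and the clear gap between one shelf's top and the next shelf's underside is 254 mm.


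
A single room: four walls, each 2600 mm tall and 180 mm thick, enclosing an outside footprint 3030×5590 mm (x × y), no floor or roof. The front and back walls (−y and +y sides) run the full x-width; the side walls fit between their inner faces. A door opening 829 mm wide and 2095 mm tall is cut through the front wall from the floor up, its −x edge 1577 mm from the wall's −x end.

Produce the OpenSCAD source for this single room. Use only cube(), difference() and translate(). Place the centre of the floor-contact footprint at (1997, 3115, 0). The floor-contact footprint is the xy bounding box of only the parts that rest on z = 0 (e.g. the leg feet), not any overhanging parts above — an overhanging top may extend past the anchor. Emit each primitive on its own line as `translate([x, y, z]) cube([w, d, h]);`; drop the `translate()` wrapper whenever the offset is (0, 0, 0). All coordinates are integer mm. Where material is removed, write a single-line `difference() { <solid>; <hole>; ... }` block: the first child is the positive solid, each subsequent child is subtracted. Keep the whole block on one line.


difference() { translate([482, 320, 0]) cube([3030, 180, 2600]); translate([2059, 320, 0]) cube([829, 180, 2095]); }
translate([482, 5730, 0]) cube([3030, 180, 2600]);
translate([482, 500, 0]) cube([180, 5230, 2600]);
translate([3332, 500, 0]) cube([180, 5230, 2600]);


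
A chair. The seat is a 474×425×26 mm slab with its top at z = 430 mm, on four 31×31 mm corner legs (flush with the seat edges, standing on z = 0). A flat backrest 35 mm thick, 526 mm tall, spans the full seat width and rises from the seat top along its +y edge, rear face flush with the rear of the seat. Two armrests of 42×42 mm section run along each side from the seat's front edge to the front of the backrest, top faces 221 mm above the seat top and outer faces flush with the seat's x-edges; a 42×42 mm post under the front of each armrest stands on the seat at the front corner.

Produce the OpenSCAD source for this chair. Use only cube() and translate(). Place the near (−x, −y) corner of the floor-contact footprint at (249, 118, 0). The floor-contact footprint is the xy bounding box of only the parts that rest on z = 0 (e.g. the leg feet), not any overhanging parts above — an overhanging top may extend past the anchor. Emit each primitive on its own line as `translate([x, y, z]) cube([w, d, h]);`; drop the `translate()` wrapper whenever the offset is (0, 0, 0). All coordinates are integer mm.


translate([249, 118, 404]) cube([474, 425, 26]);
translate([249, 118, 0]) cube([31, 31, 404]);
translate([692, 118, 0]) cube([31, 31, 404]);
translate([249, 512, 0]) cube([31, 31, 404]);
translate([692, 512, 0]) cube([31, 31, 404]);
translate([249, 508, 430]) cube([474, 35, 526]);
translate([249, 118, 609]) cube([42, 390, 42]);
translate([681, 118, 609]) cube([42, 390, 42]);
translate([249, 118, 430]) cube([42, 42, 179]);
translate([681, 118, 430]) cube([42, 42, 179]);


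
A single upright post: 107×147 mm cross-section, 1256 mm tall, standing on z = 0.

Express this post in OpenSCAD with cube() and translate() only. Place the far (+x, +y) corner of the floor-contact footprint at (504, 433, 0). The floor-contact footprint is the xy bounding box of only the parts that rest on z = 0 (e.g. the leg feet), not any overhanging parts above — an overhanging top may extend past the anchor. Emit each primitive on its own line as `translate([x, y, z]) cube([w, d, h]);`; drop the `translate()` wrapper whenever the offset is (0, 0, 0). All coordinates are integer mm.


translate([397, 286, 0]) cube([107, 147, 1256]);


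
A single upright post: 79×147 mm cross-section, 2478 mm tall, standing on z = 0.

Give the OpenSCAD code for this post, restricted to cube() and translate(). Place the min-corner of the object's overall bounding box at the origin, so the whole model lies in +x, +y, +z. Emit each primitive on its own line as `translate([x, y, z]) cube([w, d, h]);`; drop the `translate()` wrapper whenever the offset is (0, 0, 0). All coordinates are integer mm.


cube([79, 147, 2478]);


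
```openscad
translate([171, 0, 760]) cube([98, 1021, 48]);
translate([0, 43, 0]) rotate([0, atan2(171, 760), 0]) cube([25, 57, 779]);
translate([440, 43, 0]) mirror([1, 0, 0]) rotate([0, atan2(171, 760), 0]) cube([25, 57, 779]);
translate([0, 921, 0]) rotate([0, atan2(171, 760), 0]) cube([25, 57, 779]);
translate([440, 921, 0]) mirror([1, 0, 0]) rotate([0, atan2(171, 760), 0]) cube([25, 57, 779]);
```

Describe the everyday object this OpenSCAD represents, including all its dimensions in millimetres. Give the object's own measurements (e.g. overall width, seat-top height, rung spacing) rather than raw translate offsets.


A sawhorse. A 98×1021×48 mm beam (x, y, z) sits on two A-frame leg pairs. Each pair is two raked legs of 25×57 mm section (57 mm along y) splaying symmetrically in x. Each leg rises 760 mm vertically over 171 mm of horizontal reach and is 779 mm long along its own axis. Every leg's outer bottom edge rests on the floor and its outer top edge meets a bottom edge of the beam — the left legs (tilting toward +x) meet the beam's −x bottom edge, the right legs (their mirror images, tilting toward −x) meet its +x bottom edge — so the leg tops tuck under the beam, the beam's underside is 760 mm above the floor, and the feet are 440 mm apart outside-to-outside with the beam centred between them. The two leg pairs are set in 43 mm from either end of the beam.
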